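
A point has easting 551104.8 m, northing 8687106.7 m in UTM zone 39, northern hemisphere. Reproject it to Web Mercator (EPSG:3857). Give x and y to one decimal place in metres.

Unproject from UTM 39N (λ₀ = 51°) → φ = 78.24870011°, λ = 53.24830073°.
Web Mercator (R = 6378137 m): x = 5927573.723 m, y = 14503221.442 m.

x 5927573.7 m, y 14503221.4 m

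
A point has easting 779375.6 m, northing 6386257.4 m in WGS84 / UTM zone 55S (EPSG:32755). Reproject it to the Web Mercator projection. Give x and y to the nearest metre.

x 16695430 m, y -3845766 m

Unproject from UTM 55S (λ₀ = 147°) → φ = -32.62599997°, λ = 149.97759968°.
Web Mercator (R = 6378137 m): x = 16695430.027 m, y = -3845766.286 m.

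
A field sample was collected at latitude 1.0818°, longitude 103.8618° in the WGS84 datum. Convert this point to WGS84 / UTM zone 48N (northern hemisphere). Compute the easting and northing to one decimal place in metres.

Zone 48 central meridian λ₀ = 6×48 − 183 = 105°; Δλ = -1.1382°.
Transverse Mercator on WGS84 with k₀ = 0.9996 gives E = 373360.881 m, N = 119595.297 m.

E 373360.9 m, N 119595.3 m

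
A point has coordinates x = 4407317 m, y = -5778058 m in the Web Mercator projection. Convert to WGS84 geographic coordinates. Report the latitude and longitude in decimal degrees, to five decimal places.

R = 6378137 m. λ = x/R = 39.59160223°.
φ = 2·arctan(exp(y/R)) − 90° = 2·arctan(0.40417) − 90° = -45.98570043°.

lat -45.98570°, lon 39.59160°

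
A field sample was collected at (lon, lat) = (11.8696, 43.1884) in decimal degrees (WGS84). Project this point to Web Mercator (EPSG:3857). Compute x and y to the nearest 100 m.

Web Mercator is spherical with R = a = 6378137 m.
x = R·λ = 6378137 × 0.207163601 = 1321317.828 m.
y = R·ln tan(π/4 + φ/2) = 6378137 × 0.837343625 = 5340692.355 m.

x 1321300 m, y 5340700 m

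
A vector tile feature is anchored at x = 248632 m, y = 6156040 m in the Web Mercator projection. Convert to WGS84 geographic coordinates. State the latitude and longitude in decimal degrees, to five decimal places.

lat 48.29480°, lon 2.23350°

R = 6378137 m. λ = x/R = 2.23349926°.
φ = 2·arctan(exp(y/R)) − 90° = 2·arctan(2.62526) − 90° = 48.29480040°.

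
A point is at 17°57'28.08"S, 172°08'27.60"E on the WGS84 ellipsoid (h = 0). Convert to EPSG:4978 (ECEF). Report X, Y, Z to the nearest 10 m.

WGS84: a = 6378137 m, e² = 0.006694380; N(φ) = a/√(1−e²sin²φ) = 6380167.369 m.
X = (N+h)·cosφ·cosλ = -6012344.240 m; Y = (N+h)·cosφ·sinλ = 829896.957 m; Z = (N(1−e²)+h)·sinφ = -1953941.841 m.

X -6012340 m, Y 829900 m, Z -1953940 m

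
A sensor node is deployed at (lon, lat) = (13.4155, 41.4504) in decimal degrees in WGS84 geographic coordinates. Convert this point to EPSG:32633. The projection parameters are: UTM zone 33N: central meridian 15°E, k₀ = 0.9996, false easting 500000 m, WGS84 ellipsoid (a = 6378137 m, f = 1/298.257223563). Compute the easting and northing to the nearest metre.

Zone 33 central meridian λ₀ = 6×33 − 183 = 15°; Δλ = -1.5845°.
Transverse Mercator on WGS84 with k₀ = 0.9996 gives E = 367650.266 m, N = 4589969.301 m.

E 367650 m, N 4589969 m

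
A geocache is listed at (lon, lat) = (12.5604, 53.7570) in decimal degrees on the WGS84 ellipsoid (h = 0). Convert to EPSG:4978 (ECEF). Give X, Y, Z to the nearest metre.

WGS84: a = 6378137 m, e² = 0.006694380; N(φ) = a/√(1−e²sin²φ) = 6392069.283 m.
X = (N+h)·cosφ·cosλ = 3688619.255 m; Y = (N+h)·cosφ·sinλ = 821827.733 m; Z = (N(1−e²)+h)·sinφ = 5120799.907 m.

X 3688619 m, Y 821828 m, Z 5120800 m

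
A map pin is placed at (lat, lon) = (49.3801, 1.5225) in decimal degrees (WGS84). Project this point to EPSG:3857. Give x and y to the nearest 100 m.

Web Mercator is spherical with R = a = 6378137 m.
x = R·λ = 6378137 × 0.026572638 = 169483.925 m.
y = R·ln tan(π/4 + φ/2) = 6378137 × 0.993958619 = 6339604.246 m.

x 169500 m, y 6339600 m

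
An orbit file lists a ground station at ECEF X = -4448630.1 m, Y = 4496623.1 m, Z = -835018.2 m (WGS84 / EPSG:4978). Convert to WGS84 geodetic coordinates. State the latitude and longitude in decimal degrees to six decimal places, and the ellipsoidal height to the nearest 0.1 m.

λ = atan2(Y, X) = 134.69260010°; p = √(X²+Y²) = 6325340.2 m.
Bowring's method on WGS84 (a = 6378137 m, b = 6356752.314 m) gives φ = -7.57030010°, h = 2449.321 m.

lat -7.570300°, lon 134.692600°, h 2449.3 m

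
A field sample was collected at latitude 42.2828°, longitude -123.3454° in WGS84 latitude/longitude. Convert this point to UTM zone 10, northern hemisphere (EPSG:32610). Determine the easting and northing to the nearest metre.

E 471522 m, N 4681234 m

Zone 10 central meridian λ₀ = 6×10 − 183 = -123°; Δλ = -0.3454°.
Transverse Mercator on WGS84 with k₀ = 0.9996 gives E = 471521.783 m, N = 4681233.713 m.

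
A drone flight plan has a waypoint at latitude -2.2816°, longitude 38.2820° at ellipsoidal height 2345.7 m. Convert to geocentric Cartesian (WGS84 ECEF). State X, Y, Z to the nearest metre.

X 5004550 m, Y 3949803 m, Z -252314 m

WGS84: a = 6378137 m, e² = 0.006694380; N(φ) = a/√(1−e²sin²φ) = 6378170.836 m.
X = (N+h)·cosφ·cosλ = 5004550.111 m; Y = (N+h)·cosφ·sinλ = 3949803.319 m; Z = (N(1−e²)+h)·sinφ = -252314.318 m.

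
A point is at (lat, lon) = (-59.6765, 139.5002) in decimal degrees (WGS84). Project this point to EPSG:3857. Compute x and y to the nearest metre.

Web Mercator is spherical with R = a = 6378137 m.
x = R·λ = 6378137 × 2.434737797 = 15529091.230 m.
y = R·ln tan(π/4 + φ/2) = 6378137 × -1.305720416 = -8328063.696 m.

x 15529091 m, y -8328064 m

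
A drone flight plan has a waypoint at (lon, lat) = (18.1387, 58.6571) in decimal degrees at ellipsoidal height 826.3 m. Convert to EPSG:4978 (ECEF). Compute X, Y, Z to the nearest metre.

WGS84: a = 6378137 m, e² = 0.006694380; N(φ) = a/√(1−e²sin²φ) = 6393766.851 m.
X = (N+h)·cosφ·cosλ = 3160910.058 m; Y = (N+h)·cosφ·sinλ = 1035508.280 m; Z = (N(1−e²)+h)·sinφ = 5424871.484 m.

X 3160910 m, Y 1035508 m, Z 5424871 m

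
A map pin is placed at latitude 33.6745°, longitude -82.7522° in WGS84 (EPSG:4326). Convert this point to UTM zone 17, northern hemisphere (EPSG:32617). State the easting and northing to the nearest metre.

E 337564 m, N 3727444 m

Zone 17 central meridian λ₀ = 6×17 − 183 = -81°; Δλ = -1.7522°.
Transverse Mercator on WGS84 with k₀ = 0.9996 gives E = 337563.726 m, N = 3727443.591 m.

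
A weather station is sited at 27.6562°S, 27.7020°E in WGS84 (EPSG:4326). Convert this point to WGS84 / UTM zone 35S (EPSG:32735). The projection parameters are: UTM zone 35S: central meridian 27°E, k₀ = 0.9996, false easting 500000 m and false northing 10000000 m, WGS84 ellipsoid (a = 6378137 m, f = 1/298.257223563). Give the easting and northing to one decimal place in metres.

E 569241.2 m, N 6940684.3 m

Zone 35 central meridian λ₀ = 6×35 − 183 = 27°; Δλ = +0.7020°.
Transverse Mercator on WGS84 with k₀ = 0.9996 gives E = 569241.226 m, N = 6940684.271 m.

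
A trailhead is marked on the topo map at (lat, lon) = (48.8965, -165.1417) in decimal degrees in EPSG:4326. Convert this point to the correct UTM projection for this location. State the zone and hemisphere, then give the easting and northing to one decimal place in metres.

Zone 3N: E 489614.2 m, N 5415960.0 m

Longitude -165.1417° lies in the 6° band [-168°, -162°), giving zone 3; latitude is north of the equator, so 3N.
Zone 3 central meridian λ₀ = 6×3 − 183 = -165°; Δλ = -0.1417°.
Transverse Mercator on WGS84 with k₀ = 0.9996 gives E = 489614.248 m, N = 5415959.958 m.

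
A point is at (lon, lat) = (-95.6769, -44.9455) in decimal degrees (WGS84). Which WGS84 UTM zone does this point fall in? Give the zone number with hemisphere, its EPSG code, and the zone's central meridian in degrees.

Zone 15S (EPSG:32715), central meridian -93°

UTM zone = ⌊(λ + 180)/6⌋ + 1; -95.6769° ∈ [-96°, -90°) → zone 15.
Hemisphere: S (φ < 0).
Central meridian λ₀ = 6×15 − 183 = -93°.
EPSG code: 32715.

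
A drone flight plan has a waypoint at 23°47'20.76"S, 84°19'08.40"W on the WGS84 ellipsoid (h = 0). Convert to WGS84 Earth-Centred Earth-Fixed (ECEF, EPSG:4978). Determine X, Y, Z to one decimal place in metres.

WGS84: a = 6378137 m, e² = 0.006694380; N(φ) = a/√(1−e²sin²φ) = 6381613.474 m.
X = (N+h)·cosφ·cosλ = 578041.738 m; Y = (N+h)·cosφ·sinλ = -5810728.218 m; Z = (N(1−e²)+h)·sinφ = -2556926.853 m.

X 578041.7 m, Y -5810728.2 m, Z -2556926.9 m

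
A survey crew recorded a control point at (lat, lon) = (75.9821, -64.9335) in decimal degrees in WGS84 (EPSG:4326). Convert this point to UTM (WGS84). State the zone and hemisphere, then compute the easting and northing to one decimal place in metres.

Zone 20N: E 447729.0 m, N 8434043.8 m

Longitude -64.9335° lies in the 6° band [-66°, -60°), giving zone 20; latitude is north of the equator, so 20N.
Zone 20 central meridian λ₀ = 6×20 − 183 = -63°; Δλ = -1.9335°.
Transverse Mercator on WGS84 with k₀ = 0.9996 gives E = 447729.028 m, N = 8434043.822 m.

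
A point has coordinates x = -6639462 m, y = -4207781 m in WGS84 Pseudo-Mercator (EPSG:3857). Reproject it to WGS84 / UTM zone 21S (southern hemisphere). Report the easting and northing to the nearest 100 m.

Web Mercator inverse (R = 6378137 m) → φ = -35.32240155°, λ = -59.64330193°.
UTM 21S forward: E = 259715.746 m, N = 6087996.893 m.

E 259700 m, N 6088000 m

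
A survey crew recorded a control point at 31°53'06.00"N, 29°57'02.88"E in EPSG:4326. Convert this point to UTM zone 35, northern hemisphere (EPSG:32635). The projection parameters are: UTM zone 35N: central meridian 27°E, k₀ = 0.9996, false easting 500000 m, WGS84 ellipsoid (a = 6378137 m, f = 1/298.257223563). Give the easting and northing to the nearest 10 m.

E 779120 m, N 3531490 m

Zone 35 central meridian λ₀ = 6×35 − 183 = 27°; Δλ = +2.9508°.
Transverse Mercator on WGS84 with k₀ = 0.9996 gives E = 779121.090 m, N = 3531487.568 m.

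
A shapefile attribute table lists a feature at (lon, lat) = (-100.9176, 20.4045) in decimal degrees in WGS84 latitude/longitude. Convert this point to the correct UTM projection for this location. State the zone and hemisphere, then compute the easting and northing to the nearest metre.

Longitude -100.9176° lies in the 6° band [-102°, -96°), giving zone 14; latitude is north of the equator, so 14N.
Zone 14 central meridian λ₀ = 6×14 − 183 = -99°; Δλ = -1.9176°.
Transverse Mercator on WGS84 with k₀ = 0.9996 gives E = 299897.908 m, N = 2257412.069 m.

Zone 14N: E 299898 m, N 2257412 m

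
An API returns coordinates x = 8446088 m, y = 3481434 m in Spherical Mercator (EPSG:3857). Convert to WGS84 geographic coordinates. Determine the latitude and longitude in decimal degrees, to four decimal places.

lat 29.8278°, lon 75.8725°

R = 6378137 m. λ = x/R = 75.87249941°.
φ = 2·arctan(exp(y/R)) − 90° = 2·arctan(1.72606) − 90° = 29.82779776°.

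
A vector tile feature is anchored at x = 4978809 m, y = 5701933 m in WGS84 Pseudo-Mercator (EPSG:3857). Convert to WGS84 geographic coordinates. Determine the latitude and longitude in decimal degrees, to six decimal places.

lat 45.508501°, lon 44.725402°

R = 6378137 m. λ = x/R = 44.72540221°.
φ = 2·arctan(exp(y/R)) − 90° = 2·arctan(2.44484) − 90° = 45.50850115°.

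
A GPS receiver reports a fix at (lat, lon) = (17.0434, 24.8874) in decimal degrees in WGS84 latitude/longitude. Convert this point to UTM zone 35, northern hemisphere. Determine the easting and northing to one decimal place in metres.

E 275137.4 m, N 1885571.6 m

Zone 35 central meridian λ₀ = 6×35 − 183 = 27°; Δλ = -2.1126°.
Transverse Mercator on WGS84 with k₀ = 0.9996 gives E = 275137.354 m, N = 1885571.609 m.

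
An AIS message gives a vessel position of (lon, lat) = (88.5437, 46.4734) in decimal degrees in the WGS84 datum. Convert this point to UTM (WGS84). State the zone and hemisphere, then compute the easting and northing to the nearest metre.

Zone 45N: E 618508 m, N 5147805 m

Longitude 88.5437° lies in the 6° band [84°, 90°), giving zone 45; latitude is north of the equator, so 45N.
Zone 45 central meridian λ₀ = 6×45 − 183 = 87°; Δλ = +1.5437°.
Transverse Mercator on WGS84 with k₀ = 0.9996 gives E = 618508.051 m, N = 5147805.325 m.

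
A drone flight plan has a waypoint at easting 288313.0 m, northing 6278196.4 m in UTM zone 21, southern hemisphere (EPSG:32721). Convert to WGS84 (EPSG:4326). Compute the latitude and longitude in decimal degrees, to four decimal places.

lat -33.6150°, lon -59.2818°

Zone 21S: λ₀ = -57°, k₀ = 0.9996, false easting 500000 m, false northing 10000000 m.
Meridian distance M = (N − FN)/k₀ = -3723292.9 m.
Inverse transverse Mercator on WGS84 gives φ = -33.61500000°, λ = -59.28180004°.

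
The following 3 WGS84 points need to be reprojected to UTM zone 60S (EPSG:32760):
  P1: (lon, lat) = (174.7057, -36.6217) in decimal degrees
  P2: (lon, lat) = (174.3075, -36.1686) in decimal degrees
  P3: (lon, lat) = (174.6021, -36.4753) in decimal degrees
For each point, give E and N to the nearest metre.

P1: E 294839 m, N 5944641 m; P2: E 257822 m, N 5993991 m; P3: E 285169 m, N 5960658 m

UTM zone 60S: λ₀ = 177°, k₀ = 0.9996.
P1 (-36.6217°, 174.7057°) → (294839.409, 5944641.263) m.
P2 (-36.1686°, 174.3075°) → (257821.684, 5993991.411) m.
P3 (-36.4753°, 174.6021°) → (285168.695, 5960658.374) m.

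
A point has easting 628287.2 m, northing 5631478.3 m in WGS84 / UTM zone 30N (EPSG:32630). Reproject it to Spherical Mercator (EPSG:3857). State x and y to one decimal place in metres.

x -131212.3 m, y 6589656.4 m

Unproject from UTM 30N (λ₀ = -3°) → φ = 50.82080018°, λ = -1.17870008°.
Web Mercator (R = 6378137 m): x = -131212.292 m, y = 6589656.355 m.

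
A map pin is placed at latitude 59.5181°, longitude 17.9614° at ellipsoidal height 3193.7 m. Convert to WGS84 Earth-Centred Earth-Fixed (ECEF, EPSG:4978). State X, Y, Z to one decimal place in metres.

WGS84: a = 6378137 m, e² = 0.006694380; N(φ) = a/√(1−e²sin²φ) = 6394051.745 m.
X = (N+h)·cosφ·cosλ = 3086954.119 m; Y = (N+h)·cosφ·sinλ = 1000713.469 m; Z = (N(1−e²)+h)·sinφ = 5476190.422 m.

X 3086954.1 m, Y 1000713.5 m, Z 5476190.4 m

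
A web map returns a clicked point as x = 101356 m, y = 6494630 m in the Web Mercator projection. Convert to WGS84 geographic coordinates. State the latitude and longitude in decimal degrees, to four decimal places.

R = 6378137 m. λ = x/R = 0.91049644°.
φ = 2·arctan(exp(y/R)) − 90° = 2·arctan(2.76839) − 90° = 50.27839916°.

lat 50.2784°, lon 0.9105°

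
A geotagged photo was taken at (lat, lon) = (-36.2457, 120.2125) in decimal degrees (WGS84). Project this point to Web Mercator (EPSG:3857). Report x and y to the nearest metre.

x 13381994 m, y -4334482 m

Web Mercator is spherical with R = a = 6378137 m.
x = R·λ = 6378137 × 2.098103927 = 13381994.287 m.
y = R·ln tan(π/4 + φ/2) = 6378137 × -0.679584367 = -4334482.193 m.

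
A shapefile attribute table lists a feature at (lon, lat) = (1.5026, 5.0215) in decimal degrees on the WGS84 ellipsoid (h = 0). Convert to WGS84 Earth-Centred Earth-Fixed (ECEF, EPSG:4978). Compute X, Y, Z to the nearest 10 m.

X 6351640 m, Y 166610 m, Z 554550 m

WGS84: a = 6378137 m, e² = 0.006694380; N(φ) = a/√(1−e²sin²φ) = 6378300.569 m.
X = (N+h)·cosφ·cosλ = 6351635.311 m; Y = (N+h)·cosφ·sinλ = 166611.850 m; Z = (N(1−e²)+h)·sinφ = 554552.403 m.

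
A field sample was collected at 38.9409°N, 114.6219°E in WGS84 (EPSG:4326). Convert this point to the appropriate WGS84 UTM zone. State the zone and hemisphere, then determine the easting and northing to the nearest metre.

Longitude 114.6219° lies in the 6° band [114°, 120°), giving zone 50; latitude is north of the equator, so 50N.
Zone 50 central meridian λ₀ = 6×50 − 183 = 117°; Δλ = -2.3781°.
Transverse Mercator on WGS84 with k₀ = 0.9996 gives E = 293892.397 m, N = 4312907.459 m.

Zone 50N: E 293892 m, N 4312907 m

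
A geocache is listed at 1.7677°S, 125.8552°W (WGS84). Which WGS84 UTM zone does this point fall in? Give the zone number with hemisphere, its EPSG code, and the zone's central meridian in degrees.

Zone 10S (EPSG:32710), central meridian -123°

UTM zone = ⌊(λ + 180)/6⌋ + 1; -125.8552° ∈ [-126°, -120°) → zone 10.
Hemisphere: S (φ < 0).
Central meridian λ₀ = 6×10 − 183 = -123°.
EPSG code: 32710.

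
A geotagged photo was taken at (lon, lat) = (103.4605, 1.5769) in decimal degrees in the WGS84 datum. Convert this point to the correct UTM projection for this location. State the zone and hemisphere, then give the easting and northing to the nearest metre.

Longitude 103.4605° lies in the 6° band [102°, 108°), giving zone 48; latitude is north of the equator, so 48N.
Zone 48 central meridian λ₀ = 6×48 − 183 = 105°; Δλ = -1.5395°.
Transverse Mercator on WGS84 with k₀ = 0.9996 gives E = 328735.920 m, N = 174358.600 m.

Zone 48N: E 328736 m, N 174359 m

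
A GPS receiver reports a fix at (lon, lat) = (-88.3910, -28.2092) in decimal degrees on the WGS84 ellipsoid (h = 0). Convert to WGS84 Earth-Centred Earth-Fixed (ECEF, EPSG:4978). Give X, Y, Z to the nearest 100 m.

WGS84: a = 6378137 m, e² = 0.006694380; N(φ) = a/√(1−e²sin²φ) = 6382912.499 m.
X = (N+h)·cosφ·cosλ = 157936.784 m; Y = (N+h)·cosφ·sinλ = -5622580.663 m; Z = (N(1−e²)+h)·sinφ = -2996955.427 m.

X 157900 m, Y -5622600 m, Z -2997000 m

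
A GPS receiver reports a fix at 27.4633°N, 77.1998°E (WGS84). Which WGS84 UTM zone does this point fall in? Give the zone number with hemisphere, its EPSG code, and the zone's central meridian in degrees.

UTM zone = ⌊(λ + 180)/6⌋ + 1; 77.1998° ∈ [72°, 78°) → zone 43.
Hemisphere: N (φ ≥ 0).
Central meridian λ₀ = 6×43 − 183 = 75°.
EPSG code: 32643.

Zone 43N (EPSG:32643), central meridian 75°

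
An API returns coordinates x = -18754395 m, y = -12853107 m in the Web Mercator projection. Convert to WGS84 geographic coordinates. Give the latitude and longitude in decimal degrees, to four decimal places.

lat -74.8149°, lon -168.4736°

R = 6378137 m. λ = x/R = -168.47359673°.
φ = 2·arctan(exp(y/R)) − 90° = 2·arctan(0.13330) − 90° = -74.81490103°.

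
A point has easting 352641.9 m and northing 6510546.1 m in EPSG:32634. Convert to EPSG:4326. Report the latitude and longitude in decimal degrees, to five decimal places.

lat 58.70990°, lon 18.45610°

Zone 34N: λ₀ = 21°, k₀ = 0.9996, false easting 500000 m.
Meridian distance M = (N − FN)/k₀ = 6513151.4 m.
Inverse transverse Mercator on WGS84 gives φ = 58.70989957°, λ = 18.45610022°.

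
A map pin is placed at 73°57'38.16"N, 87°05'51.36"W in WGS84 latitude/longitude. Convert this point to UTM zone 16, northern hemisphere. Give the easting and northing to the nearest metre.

E 496990 m, N 8207645 m

Zone 16 central meridian λ₀ = 6×16 − 183 = -87°; Δλ = -0.0976°.
Transverse Mercator on WGS84 with k₀ = 0.9996 gives E = 496989.961 m, N = 8207644.959 m.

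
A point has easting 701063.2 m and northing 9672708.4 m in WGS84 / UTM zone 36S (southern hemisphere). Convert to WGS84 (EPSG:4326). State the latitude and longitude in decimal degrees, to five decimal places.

lat -2.95960°, lon 34.80900°

Zone 36S: λ₀ = 33°, k₀ = 0.9996, false easting 500000 m, false northing 10000000 m.
Meridian distance M = (N − FN)/k₀ = -327422.6 m.
Inverse transverse Mercator on WGS84 gives φ = -2.95960027°, λ = 34.80900032°.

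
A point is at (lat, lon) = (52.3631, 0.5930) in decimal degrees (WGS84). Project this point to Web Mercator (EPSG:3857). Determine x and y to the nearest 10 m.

x 66010 m, y 6866050 m

Web Mercator is spherical with R = a = 6378137 m.
x = R·λ = 6378137 × 0.010349802 = 66012.458 m.
y = R·ln tan(π/4 + φ/2) = 6378137 × 1.076497220 = 6866046.752 m.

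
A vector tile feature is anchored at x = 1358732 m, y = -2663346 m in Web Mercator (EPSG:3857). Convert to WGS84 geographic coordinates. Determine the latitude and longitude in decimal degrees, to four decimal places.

R = 6378137 m. λ = x/R = 12.20569723°.
φ = 2·arctan(exp(y/R)) − 90° = 2·arctan(0.65864) − 90° = -23.25879778°.

lat -23.2588°, lon 12.2057°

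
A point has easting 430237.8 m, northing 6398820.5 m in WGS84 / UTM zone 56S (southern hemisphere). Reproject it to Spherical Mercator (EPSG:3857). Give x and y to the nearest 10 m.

x 16949170 m, y -3835170 m

Unproject from UTM 56S (λ₀ = 153°) → φ = -32.54580028°, λ = 152.25700039°.
Web Mercator (R = 6378137 m): x = 16949171.753 m, y = -3835170.570 m.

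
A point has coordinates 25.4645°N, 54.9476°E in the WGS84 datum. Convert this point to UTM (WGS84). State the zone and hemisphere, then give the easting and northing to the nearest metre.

Longitude 54.9476° lies in the 6° band [54°, 60°), giving zone 40; latitude is north of the equator, so 40N.
Zone 40 central meridian λ₀ = 6×40 − 183 = 57°; Δλ = -2.0524°.
Transverse Mercator on WGS84 with k₀ = 0.9996 gives E = 293650.319 m, N = 2817972.270 m.

Zone 40N: E 293650 m, N 2817972 m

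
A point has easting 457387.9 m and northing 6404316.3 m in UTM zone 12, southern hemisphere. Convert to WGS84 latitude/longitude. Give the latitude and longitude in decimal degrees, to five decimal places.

Zone 12S: λ₀ = -111°, k₀ = 0.9996, false easting 500000 m, false northing 10000000 m.
Meridian distance M = (N − FN)/k₀ = -3597122.5 m.
Inverse transverse Mercator on WGS84 gives φ = -32.49760004°, λ = -111.45359970°.

lat -32.49760°, lon -111.45360°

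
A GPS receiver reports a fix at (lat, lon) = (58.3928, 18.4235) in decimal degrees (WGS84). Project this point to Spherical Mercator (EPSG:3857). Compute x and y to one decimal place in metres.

x 2050894.6 m, y 8050289.2 m

Web Mercator is spherical with R = a = 6378137 m.
x = R·λ = 6378137 × 0.321550735 = 2050894.639 m.
y = R·ln tan(π/4 + φ/2) = 6378137 × 1.262169375 = 8050289.194 m.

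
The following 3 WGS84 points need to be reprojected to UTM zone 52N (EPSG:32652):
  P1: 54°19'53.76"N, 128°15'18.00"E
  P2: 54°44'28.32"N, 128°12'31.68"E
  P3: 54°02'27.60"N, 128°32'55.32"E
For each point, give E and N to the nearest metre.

P1: E 451555 m, N 6020673 m; P2: E 449063 m, N 6066280 m; P3: E 470447 m, N 5988178 m

UTM zone 52N: λ₀ = 129°, k₀ = 0.9996.
P1 (54.3316°, 128.2550°) → (451554.953, 6020672.540) m.
P2 (54.7412°, 128.2088°) → (449063.394, 6066280.216) m.
P3 (54.0410°, 128.5487°) → (470446.662, 5988177.569) m.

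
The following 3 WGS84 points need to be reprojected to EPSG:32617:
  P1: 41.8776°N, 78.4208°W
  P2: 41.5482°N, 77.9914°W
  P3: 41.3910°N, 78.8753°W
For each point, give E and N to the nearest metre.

UTM zone 17N: λ₀ = -81°, k₀ = 0.9996.
P1 (41.8776°, -78.4208°) → (714020.056, 4639403.215) m.
P2 (41.5482°, -77.9914°) → (750933.874, 4603987.180) m.
P3 (41.3910°, -78.8753°) → (677635.567, 4584341.512) m.

P1: E 714020 m, N 4639403 m; P2: E 750934 m, N 4603987 m; P3: E 677636 m, N 4584342 m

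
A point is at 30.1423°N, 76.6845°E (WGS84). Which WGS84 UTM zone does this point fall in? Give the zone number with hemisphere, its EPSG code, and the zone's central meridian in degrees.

Zone 43N (EPSG:32643), central meridian 75°

UTM zone = ⌊(λ + 180)/6⌋ + 1; 76.6845° ∈ [72°, 78°) → zone 43.
Hemisphere: N (φ ≥ 0).
Central meridian λ₀ = 6×43 − 183 = 75°.
EPSG code: 32643.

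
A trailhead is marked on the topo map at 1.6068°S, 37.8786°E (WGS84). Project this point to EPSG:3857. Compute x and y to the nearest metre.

x 4216626 m, y -178892 m

Web Mercator is spherical with R = a = 6378137 m.
x = R·λ = 6378137 × 0.661106286 = 4216626.464 m.
y = R·ln tan(π/4 + φ/2) = 6378137 × -0.028047627 = -178891.608 m.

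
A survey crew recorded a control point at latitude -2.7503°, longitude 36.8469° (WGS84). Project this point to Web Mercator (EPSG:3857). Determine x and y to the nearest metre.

Web Mercator is spherical with R = a = 6378137 m.
x = R·λ = 6378137 × 0.643099724 = 4101778.145 m.
y = R·ln tan(π/4 + φ/2) = 6378137 × -0.048020235 = -306279.638 m.

x 4101778 m, y -306280 m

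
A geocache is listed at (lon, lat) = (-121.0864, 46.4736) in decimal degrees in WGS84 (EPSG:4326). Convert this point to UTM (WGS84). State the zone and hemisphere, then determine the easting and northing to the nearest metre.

Longitude -121.0864° lies in the 6° band [-126°, -120°), giving zone 10; latitude is north of the equator, so 10N.
Zone 10 central meridian λ₀ = 6×10 − 183 = -123°; Δλ = +1.9136°.
Transverse Mercator on WGS84 with k₀ = 0.9996 gives E = 646903.826 m, N = 5148448.918 m.

Zone 10N: E 646904 m, N 5148449 m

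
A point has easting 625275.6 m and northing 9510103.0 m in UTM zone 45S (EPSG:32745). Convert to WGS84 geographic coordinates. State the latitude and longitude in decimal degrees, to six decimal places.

lat -4.431300°, lon 88.129100°

Zone 45S: λ₀ = 87°, k₀ = 0.9996, false easting 500000 m, false northing 10000000 m.
Meridian distance M = (N − FN)/k₀ = -490093.0 m.
Inverse transverse Mercator on WGS84 gives φ = -4.43130027°, λ = 88.12910044°.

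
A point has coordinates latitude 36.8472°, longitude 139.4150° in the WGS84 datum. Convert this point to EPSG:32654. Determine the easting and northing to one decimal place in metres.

Zone 54 central meridian λ₀ = 6×54 − 183 = 141°; Δλ = -1.5850°.
Transverse Mercator on WGS84 with k₀ = 0.9996 gives E = 358686.130 m, N = 4079094.310 m.

E 358686.1 m, N 4079094.3 m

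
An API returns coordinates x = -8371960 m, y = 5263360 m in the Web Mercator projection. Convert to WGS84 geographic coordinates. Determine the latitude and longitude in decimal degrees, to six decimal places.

lat 42.679797°, lon -75.206596°

R = 6378137 m. λ = x/R = -75.20659626°.
φ = 2·arctan(exp(y/R)) − 90° = 2·arctan(2.28238) − 90° = 42.67979705°.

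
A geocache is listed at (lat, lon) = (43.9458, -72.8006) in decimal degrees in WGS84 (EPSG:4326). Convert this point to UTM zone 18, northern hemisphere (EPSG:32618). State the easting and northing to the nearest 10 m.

E 676500 m, N 4868200 m

Zone 18 central meridian λ₀ = 6×18 − 183 = -75°; Δλ = +2.1994°.
Transverse Mercator on WGS84 with k₀ = 0.9996 gives E = 676497.047 m, N = 4868204.488 m.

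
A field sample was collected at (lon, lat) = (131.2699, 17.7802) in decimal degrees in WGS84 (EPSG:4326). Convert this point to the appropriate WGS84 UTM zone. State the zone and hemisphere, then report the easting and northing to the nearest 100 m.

Zone 52N: E 740600 m, N 1967300 m

Longitude 131.2699° lies in the 6° band [126°, 132°), giving zone 52; latitude is north of the equator, so 52N.
Zone 52 central meridian λ₀ = 6×52 − 183 = 129°; Δλ = +2.2699°.
Transverse Mercator on WGS84 with k₀ = 0.9996 gives E = 740645.070 m, N = 1967324.175 m.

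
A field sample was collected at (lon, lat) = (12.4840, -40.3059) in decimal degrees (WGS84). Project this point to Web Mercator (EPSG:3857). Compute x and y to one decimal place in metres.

x 1389712.5 m, y -4910494.9 m

Web Mercator is spherical with R = a = 6378137 m.
x = R·λ = 6378137 × 0.217886904 = 1389712.523 m.
y = R·ln tan(π/4 + φ/2) = 6378137 × -0.769894864 = -4910494.917 m.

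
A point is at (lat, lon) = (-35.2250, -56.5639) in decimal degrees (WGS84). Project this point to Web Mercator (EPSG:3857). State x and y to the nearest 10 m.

x -6296660 m, y -4194500 m

Web Mercator is spherical with R = a = 6378137 m.
x = R·λ = 6378137 × -0.987226293 = -6296664.545 m.
y = R·ln tan(π/4 + φ/2) = 6378137 × -0.657637166 = -4194499.940 m.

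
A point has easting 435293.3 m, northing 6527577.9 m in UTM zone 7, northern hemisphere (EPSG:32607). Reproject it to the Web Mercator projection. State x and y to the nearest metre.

Unproject from UTM 7N (λ₀ = -141°) → φ = 58.88309978°, λ = -142.12249917°.
Web Mercator (R = 6378137 m): x = -15821004.238 m, y = 8155163.046 m.

x -15821004 m, y 8155163 m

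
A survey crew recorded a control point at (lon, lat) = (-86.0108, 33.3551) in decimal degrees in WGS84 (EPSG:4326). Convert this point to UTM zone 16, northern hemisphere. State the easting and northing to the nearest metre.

Zone 16 central meridian λ₀ = 6×16 − 183 = -87°; Δλ = +0.9892°.
Transverse Mercator on WGS84 with k₀ = 0.9996 gives E = 592036.825 m, N = 3691091.350 m.

E 592037 m, N 3691091 m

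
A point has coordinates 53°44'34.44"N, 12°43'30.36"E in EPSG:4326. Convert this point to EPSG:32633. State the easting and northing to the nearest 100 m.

Zone 33 central meridian λ₀ = 6×33 − 183 = 15°; Δλ = -2.2749°.
Transverse Mercator on WGS84 with k₀ = 0.9996 gives E = 349975.845 m, N = 5957319.376 m.

E 350000 m, N 5957300 m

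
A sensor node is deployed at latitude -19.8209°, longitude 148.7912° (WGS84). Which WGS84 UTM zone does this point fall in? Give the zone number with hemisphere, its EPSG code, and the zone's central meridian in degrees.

Zone 55S (EPSG:32755), central meridian 147°

UTM zone = ⌊(λ + 180)/6⌋ + 1; 148.7912° ∈ [144°, 150°) → zone 55.
Hemisphere: S (φ < 0).
Central meridian λ₀ = 6×55 − 183 = 147°.
EPSG code: 32755.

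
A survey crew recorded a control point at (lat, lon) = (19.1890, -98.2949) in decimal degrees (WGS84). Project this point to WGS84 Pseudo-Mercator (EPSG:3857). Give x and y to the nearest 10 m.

x -10942140 m, y 2177200 m

Web Mercator is spherical with R = a = 6378137 m.
x = R·λ = 6378137 × -1.715569643 = -10942138.216 m.
y = R·ln tan(π/4 + φ/2) = 6378137 × 0.341353641 = 2177200.289 m.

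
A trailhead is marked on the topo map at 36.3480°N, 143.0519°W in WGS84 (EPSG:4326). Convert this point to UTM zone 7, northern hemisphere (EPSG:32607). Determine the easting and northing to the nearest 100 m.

Zone 7 central meridian λ₀ = 6×7 − 183 = -141°; Δλ = -2.0519°.
Transverse Mercator on WGS84 with k₀ = 0.9996 gives E = 315871.228 m, N = 4024502.469 m.

E 315900 m, N 4024500 m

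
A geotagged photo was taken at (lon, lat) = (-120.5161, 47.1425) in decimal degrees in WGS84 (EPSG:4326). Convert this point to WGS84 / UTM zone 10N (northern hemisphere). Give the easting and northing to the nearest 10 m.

E 688330 m, N 5223990 m

Zone 10 central meridian λ₀ = 6×10 − 183 = -123°; Δλ = +2.4839°.
Transverse Mercator on WGS84 with k₀ = 0.9996 gives E = 688332.922 m, N = 5223993.263 m.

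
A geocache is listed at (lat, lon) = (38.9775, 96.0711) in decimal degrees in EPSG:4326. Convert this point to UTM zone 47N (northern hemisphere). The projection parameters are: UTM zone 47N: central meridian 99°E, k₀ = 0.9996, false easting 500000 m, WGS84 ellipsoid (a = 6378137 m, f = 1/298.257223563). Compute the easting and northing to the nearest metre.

E 246278 m, N 4318361 m

Zone 47 central meridian λ₀ = 6×47 − 183 = 99°; Δλ = -2.9289°.
Transverse Mercator on WGS84 with k₀ = 0.9996 gives E = 246277.814 m, N = 4318360.884 m.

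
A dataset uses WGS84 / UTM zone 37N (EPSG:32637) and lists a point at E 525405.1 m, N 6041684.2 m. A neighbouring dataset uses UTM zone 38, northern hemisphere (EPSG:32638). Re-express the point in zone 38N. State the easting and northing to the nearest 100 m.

UTM 37N → geographic: φ = 54.52210040°, λ = 39.39249970°.
UTM 38N (λ₀ = 45°) forward: E = 137235.122 m, N = 6056088.709 m.

E 137200 m, N 6056100 m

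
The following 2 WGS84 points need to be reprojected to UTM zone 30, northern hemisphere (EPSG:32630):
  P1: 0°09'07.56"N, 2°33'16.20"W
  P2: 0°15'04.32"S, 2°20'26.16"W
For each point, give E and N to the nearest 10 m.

P1: E 549570 m, N 16810 m; P2: E 573380 m, N -27770 m

UTM zone 30N: λ₀ = -3°, k₀ = 0.9996.
P1 (0.1521°, -2.5545°) → (549573.325, 16812.132) m.
P2 (-0.2512°, -2.3406°) → (573375.641, -27767.001) m.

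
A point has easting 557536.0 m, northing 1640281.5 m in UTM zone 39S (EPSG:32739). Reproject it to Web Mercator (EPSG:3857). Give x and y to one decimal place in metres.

Unproject from UTM 39S (λ₀ = 51°) → φ = -75.31479970°, λ = 53.03359907°.
Web Mercator (R = 6378137 m): x = 5903673.244 m, y = -13069048.317 m.

x 5903673.2 m, y -13069048.3 m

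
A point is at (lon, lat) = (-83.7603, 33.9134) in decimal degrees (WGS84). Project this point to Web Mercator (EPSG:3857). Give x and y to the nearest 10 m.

Web Mercator is spherical with R = a = 6378137 m.
x = R·λ = 6378137 × -1.461893017 = -9324153.945 m.
y = R·ln tan(π/4 + φ/2) = 6378137 × 0.629835904 = 4017179.681 m.

x -9324150 m, y 4017180 m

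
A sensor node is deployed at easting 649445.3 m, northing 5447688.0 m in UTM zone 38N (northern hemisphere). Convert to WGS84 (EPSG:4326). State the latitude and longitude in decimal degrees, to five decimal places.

lat 49.16380°, lon 47.05000°

Zone 38N: λ₀ = 45°, k₀ = 0.9996, false easting 500000 m.
Meridian distance M = (N − FN)/k₀ = 5449867.9 m.
Inverse transverse Mercator on WGS84 gives φ = 49.16379955°, λ = 47.05000026°.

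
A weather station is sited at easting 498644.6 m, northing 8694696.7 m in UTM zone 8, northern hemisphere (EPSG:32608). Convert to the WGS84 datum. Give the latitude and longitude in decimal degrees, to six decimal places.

lat 78.325500°, lon -135.060002°

Zone 8N: λ₀ = -135°, k₀ = 0.9996, false easting 500000 m.
Meridian distance M = (N − FN)/k₀ = 8698176.0 m.
Inverse transverse Mercator on WGS84 gives φ = 78.32550024°, λ = -135.06000192°.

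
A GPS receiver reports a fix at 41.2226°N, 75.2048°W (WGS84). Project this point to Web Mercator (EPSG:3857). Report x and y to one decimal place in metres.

x -8371760.0 m, y 5045230.8 m

Web Mercator is spherical with R = a = 6378137 m.
x = R·λ = 6378137 × -1.312571373 = -8371760.041 m.
y = R·ln tan(π/4 + φ/2) = 6378137 × 0.791019504 = 5045230.765 m.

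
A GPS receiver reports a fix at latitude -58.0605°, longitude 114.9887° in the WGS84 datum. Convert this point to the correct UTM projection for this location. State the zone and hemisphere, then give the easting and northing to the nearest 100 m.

Longitude 114.9887° lies in the 6° band [114°, 120°), giving zone 50; latitude is south of the equator, so 50S.
Zone 50 central meridian λ₀ = 6×50 − 183 = 117°; Δλ = -2.0113°.
Transverse Mercator on WGS84 with k₀ = 0.9996 gives E = 381324.957 m, N = 3562786.247 m.

Zone 50S: E 381300 m, N 3562800 m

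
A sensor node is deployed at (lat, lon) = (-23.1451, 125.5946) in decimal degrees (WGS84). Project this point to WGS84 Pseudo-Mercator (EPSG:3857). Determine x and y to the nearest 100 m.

x 13981100 m, y -2649600 m

Web Mercator is spherical with R = a = 6378137 m.
x = R·λ = 6378137 × 2.192039293 = 13981126.918 m.
y = R·ln tan(π/4 + φ/2) = 6378137 × -0.415415267 = -2649575.485 m.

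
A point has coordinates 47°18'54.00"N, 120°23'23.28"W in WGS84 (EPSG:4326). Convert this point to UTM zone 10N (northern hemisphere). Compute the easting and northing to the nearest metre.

Zone 10 central meridian λ₀ = 6×10 − 183 = -123°; Δλ = +2.6102°.
Transverse Mercator on WGS84 with k₀ = 0.9996 gives E = 697267.219 m, N = 5243474.058 m.

E 697267 m, N 5243474 m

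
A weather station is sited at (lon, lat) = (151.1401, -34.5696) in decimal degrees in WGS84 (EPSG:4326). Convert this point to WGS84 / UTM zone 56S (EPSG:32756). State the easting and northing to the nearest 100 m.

Zone 56 central meridian λ₀ = 6×56 − 183 = 153°; Δλ = -1.8599°.
Transverse Mercator on WGS84 with k₀ = 0.9996 gives E = 329386.411 m, N = 6173113.389 m.

E 329400 m, N 6173100 m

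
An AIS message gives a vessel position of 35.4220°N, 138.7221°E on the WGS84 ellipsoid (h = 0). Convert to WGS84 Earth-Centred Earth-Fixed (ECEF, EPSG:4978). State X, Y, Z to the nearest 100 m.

X -3910500 m, Y 3432800 m, Z 3676100 m

WGS84: a = 6378137 m, e² = 0.006694380; N(φ) = a/√(1−e²sin²φ) = 6385320.819 m.
X = (N+h)·cosφ·cosλ = -3910476.072 m; Y = (N+h)·cosφ·sinλ = 3432765.600 m; Z = (N(1−e²)+h)·sinφ = 3676119.184 m.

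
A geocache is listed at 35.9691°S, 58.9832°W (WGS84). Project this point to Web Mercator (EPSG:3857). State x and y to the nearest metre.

Web Mercator is spherical with R = a = 6378137 m.
x = R·λ = 6378137 × -1.029451043 = -6565979.789 m.
y = R·ln tan(π/4 + φ/2) = 6378137 × -0.673608988 = -4296370.412 m.

x -6565980 m, y -4296370 m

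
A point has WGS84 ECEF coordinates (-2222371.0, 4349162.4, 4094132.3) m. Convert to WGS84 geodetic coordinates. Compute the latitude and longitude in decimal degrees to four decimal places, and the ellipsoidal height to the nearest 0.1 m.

lat 40.1613°, lon 117.0665°, h 3787.9 m

λ = atan2(Y, X) = 117.06649980°; p = √(X²+Y²) = 4884070.7 m.
Bowring's method on WGS84 (a = 6378137 m, b = 6356752.314 m) gives φ = 40.16130034°, h = 3787.880 m.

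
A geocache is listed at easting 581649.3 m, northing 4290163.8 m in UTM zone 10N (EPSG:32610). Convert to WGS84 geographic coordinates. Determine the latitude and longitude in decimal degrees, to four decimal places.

lat 38.7564°, lon -122.0603°

Zone 10N: λ₀ = -123°, k₀ = 0.9996, false easting 500000 m.
Meridian distance M = (N − FN)/k₀ = 4291880.6 m.
Inverse transverse Mercator on WGS84 gives φ = 38.75640030°, λ = -122.06030052°.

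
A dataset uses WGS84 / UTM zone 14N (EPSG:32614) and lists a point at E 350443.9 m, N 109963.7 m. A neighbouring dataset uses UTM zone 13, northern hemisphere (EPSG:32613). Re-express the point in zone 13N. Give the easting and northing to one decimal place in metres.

E 1018582.1 m, N 110299.6 m

UTM 14N → geographic: φ = 0.99459956°, λ = -100.34410003°.
UTM 13N (λ₀ = -105°) forward: E = 1018582.112 m, N = 110299.600 m.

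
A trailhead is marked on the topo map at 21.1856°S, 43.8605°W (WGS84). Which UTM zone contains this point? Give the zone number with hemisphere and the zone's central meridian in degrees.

UTM zone = ⌊(λ + 180)/6⌋ + 1; -43.8605° ∈ [-48°, -42°) → zone 23.
Hemisphere: S (φ < 0).
Central meridian λ₀ = 6×23 − 183 = -45°.

Zone 23S, central meridian -45°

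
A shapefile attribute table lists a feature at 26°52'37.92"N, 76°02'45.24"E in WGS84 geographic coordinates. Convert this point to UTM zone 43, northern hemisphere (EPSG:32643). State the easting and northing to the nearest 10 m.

Zone 43 central meridian λ₀ = 6×43 − 183 = 75°; Δλ = +1.0459°.
Transverse Mercator on WGS84 with k₀ = 0.9996 gives E = 603885.081 m, N = 2973262.816 m.

E 603890 m, N 2973260 m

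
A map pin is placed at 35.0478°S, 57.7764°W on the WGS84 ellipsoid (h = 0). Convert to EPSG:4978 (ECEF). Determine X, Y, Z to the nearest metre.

WGS84: a = 6378137 m, e² = 0.006694380; N(φ) = a/√(1−e²sin²φ) = 6385188.972 m.
X = (N+h)·cosφ·cosλ = 2787370.323 m; Y = (N+h)·cosφ·sinλ = -4422228.343 m; Z = (N(1−e²)+h)·sinφ = -3642209.587 m.

X 2787370 m, Y -4422228 m, Z -3642210 m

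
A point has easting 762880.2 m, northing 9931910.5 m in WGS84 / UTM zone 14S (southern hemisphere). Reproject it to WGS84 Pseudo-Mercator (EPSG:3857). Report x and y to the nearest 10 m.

Unproject from UTM 14S (λ₀ = -99°) → φ = -0.61550000°, λ = -96.63810018°.
Web Mercator (R = 6378137 m): x = -10757704.104 m, y = -68518.464 m.

x -10757700 m, y -68520 m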